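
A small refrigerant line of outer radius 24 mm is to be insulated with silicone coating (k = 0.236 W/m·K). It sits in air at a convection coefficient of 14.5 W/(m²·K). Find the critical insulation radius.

For a cylinder r_cr = k/h = 0.236/14.5
r_cr = 16.3 mm; since the bare radius (24 mm) is above r_cr, any added insulation will reduce heat loss.

r_cr ≈ 16.3 mm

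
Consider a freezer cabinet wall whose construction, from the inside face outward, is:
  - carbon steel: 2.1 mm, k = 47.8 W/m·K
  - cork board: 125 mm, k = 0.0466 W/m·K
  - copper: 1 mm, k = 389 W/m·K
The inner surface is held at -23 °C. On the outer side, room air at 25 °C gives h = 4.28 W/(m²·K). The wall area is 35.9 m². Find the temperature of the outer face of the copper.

Thermal resistances in series:
R_carbon steel = L/(kA) = 0.0021/(47.8×35.9) = 1.224×10^-6 K/W
R_cork board = L/(kA) = 0.125/(0.0466×35.9) = 0.07472 K/W
R_copper = L/(kA) = 0.001/(389×35.9) = 7.161×10^-8 K/W
R_outer film = 1/(h_o·A) = 1/(4.28×35.9) = 0.006508 K/W
R_total = 0.08123 K/W;  Q = ΔT/R_total = 48/0.08123 = 590.9 W
T_interface = T_inner + Q·ΣR(inner→interface) = -23 + 591×0.07472

T ≈ 21.2 °C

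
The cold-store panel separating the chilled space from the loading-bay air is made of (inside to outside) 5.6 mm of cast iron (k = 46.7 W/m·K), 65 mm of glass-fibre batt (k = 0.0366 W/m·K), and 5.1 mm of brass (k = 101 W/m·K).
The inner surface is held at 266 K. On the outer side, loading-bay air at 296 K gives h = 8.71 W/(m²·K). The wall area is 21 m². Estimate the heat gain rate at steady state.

Q ≈ 333 W

Model the wall as resistances in series:
R_cast iron = L/(kA) = 0.0056/(46.7×21) = 5.71×10^-6 K/W
R_glass-fibre batt = L/(kA) = 0.065/(0.0366×21) = 0.08457 K/W
R_brass = L/(kA) = 0.0051/(101×21) = 2.405×10^-6 K/W
R_outer film = 1/(h_o·A) = 1/(8.71×21) = 0.005467 K/W
R_total = 0.09004 K/W
Q = ΔT / R_total = 30 / 0.09004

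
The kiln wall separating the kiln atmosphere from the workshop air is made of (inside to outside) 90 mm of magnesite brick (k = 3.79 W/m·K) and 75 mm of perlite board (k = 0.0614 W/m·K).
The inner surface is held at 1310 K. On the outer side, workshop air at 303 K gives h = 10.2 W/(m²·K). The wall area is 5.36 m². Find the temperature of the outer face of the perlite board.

T ≈ 376 K

Treating each layer as a thermal resistance in series:
R_magnesite brick = L/(kA) = 0.09/(3.79×5.36) = 0.00443 K/W
R_perlite board = L/(kA) = 0.075/(0.0614×5.36) = 0.2279 K/W
R_outer film = 1/(h_o·A) = 1/(10.2×5.36) = 0.01829 K/W
R_total = 0.2506 K/W;  Q = ΔT/R_total = 1007/0.2506 = 4018 W
T_interface = T_inner − Q·ΣR(inner→interface) = 1310 − 4020×0.2323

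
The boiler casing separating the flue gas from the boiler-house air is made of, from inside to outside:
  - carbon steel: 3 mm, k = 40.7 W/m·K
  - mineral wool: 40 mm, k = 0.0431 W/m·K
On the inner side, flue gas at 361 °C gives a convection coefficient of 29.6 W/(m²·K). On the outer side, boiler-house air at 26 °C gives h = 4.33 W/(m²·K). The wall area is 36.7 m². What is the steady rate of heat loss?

Q ≈ 10300 W

Treating each layer as a thermal resistance in series:
R_inner film = 1/(h_i·A) = 1/(29.6×36.7) = 9.205×10^-4 K/W
R_carbon steel = L/(kA) = 0.003/(40.7×36.7) = 2.008×10^-6 K/W
R_mineral wool = L/(kA) = 0.04/(0.0431×36.7) = 0.02529 K/W
R_outer film = 1/(h_o·A) = 1/(4.33×36.7) = 0.006293 K/W
R_total = 0.0325 K/W
Q = ΔT / R_total = 335 / 0.0325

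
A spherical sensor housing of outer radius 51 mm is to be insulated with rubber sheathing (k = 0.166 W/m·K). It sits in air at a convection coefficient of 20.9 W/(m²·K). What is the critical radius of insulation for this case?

r_cr ≈ 15.9 mm

For a sphere r_cr = 2k/h = 2×0.166/20.9
r_cr = 15.9 mm; since the bare radius (51 mm) is above r_cr, any added insulation will reduce heat loss.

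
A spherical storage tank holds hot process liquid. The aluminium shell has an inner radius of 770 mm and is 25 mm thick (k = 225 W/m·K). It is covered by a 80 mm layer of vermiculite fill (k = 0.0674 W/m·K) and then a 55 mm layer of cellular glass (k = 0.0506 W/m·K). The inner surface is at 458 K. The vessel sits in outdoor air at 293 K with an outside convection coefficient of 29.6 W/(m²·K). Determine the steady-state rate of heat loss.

Each spherical layer contributes R = (1/r_i − 1/r_o)/(4πk):
R_aluminium shell = (1/0.77 − 1/0.795)/(4π×225) = 1.444×10^-5 K/W
R_vermiculite fill = (1/0.795 − 1/0.875)/(4π×0.0674) = 0.1358 K/W
R_cellular glass = (1/0.875 − 1/0.93)/(4π×0.0506) = 0.1063 K/W
R_outer film = 1/(h·4πr_o²) = 1/(29.6×4π×0.93²) = 0.003108 K/W
R_total = 0.2452 K/W
Q = ΔT/R_total = 165/0.2452

Q ≈ 673 W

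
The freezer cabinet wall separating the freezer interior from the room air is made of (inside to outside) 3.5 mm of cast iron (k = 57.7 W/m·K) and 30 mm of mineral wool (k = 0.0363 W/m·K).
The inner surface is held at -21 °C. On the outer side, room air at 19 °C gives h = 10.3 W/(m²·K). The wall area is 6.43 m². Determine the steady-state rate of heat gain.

Using the resistance-network approach (series):
R_cast iron = L/(kA) = 0.0035/(57.7×6.43) = 9.434×10^-6 K/W
R_mineral wool = L/(kA) = 0.03/(0.0363×6.43) = 0.1285 K/W
R_outer film = 1/(h_o·A) = 1/(10.3×6.43) = 0.0151 K/W
R_total = 0.1436 K/W
Q = ΔT / R_total = 40 / 0.1436

Q ≈ 278 W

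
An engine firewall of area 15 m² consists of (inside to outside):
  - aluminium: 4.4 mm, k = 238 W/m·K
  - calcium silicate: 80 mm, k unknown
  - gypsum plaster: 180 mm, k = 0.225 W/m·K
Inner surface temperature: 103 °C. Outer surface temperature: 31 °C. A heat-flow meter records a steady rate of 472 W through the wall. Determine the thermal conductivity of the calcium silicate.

k ≈ 0.0538 W/(m·K)

Model the wall as resistances in series:
R_aluminium = L/(kA) = 0.0044/(238×15) = 1.232×10^-6 K/W
R_gypsum plaster = L/(kA) = 0.18/(0.225×15) = 0.05333 K/W
Sum of known resistances R_other = 0.05333 K/W
Total R = ΔT/Q = 72/472 = 0.1525 K/W
R_calcium silicate = R_total − R_other = 0.09921 K/W
k = L/(R·A) = 0.08/(0.09921×15)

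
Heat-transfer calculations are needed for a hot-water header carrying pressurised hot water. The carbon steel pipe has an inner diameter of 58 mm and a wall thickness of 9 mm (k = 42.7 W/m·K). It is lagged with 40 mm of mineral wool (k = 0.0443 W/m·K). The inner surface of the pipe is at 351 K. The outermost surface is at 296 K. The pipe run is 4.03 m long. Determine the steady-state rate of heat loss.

Q ≈ 85.8 W

For a radial system each layer contributes R = ln(r_out/r_in)/(2πkL); films add R = 1/(hA).
R_carbon steel pipe wall = ln(38/29)/(2π×42.7×4.03) = 2.5×10^-4 K/W
R_mineral wool = ln(78/38)/(2π×0.0443×4.03) = 0.6411 K/W
R_total = 0.6413 K/W
Q = ΔT/R_total = 55/0.6413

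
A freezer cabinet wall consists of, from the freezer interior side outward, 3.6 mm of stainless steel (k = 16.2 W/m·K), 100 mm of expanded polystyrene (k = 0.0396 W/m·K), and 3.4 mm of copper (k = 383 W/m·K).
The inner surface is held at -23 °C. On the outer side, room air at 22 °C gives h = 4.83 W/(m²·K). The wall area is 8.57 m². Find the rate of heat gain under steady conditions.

Using the resistance-network approach (series):
R_stainless steel = L/(kA) = 0.0036/(16.2×8.57) = 2.593×10^-5 K/W
R_expanded polystyrene = L/(kA) = 0.1/(0.0396×8.57) = 0.2947 K/W
R_copper = L/(kA) = 0.0034/(383×8.57) = 1.036×10^-6 K/W
R_outer film = 1/(h_o·A) = 1/(4.83×8.57) = 0.02416 K/W
R_total = 0.3188 K/W
Q = ΔT / R_total = 45 / 0.3188

Q ≈ 141 W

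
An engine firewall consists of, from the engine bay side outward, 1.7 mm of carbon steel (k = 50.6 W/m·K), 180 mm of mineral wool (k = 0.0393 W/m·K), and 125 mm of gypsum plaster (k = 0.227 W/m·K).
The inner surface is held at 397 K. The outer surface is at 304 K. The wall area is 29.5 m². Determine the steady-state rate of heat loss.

Q ≈ 535 W

Series thermal resistances:
R_carbon steel = L/(kA) = 0.0017/(50.6×29.5) = 1.139×10^-6 K/W
R_mineral wool = L/(kA) = 0.18/(0.0393×29.5) = 0.1553 K/W
R_gypsum plaster = L/(kA) = 0.125/(0.227×29.5) = 0.01867 K/W
R_total = 0.1739 K/W
Q = ΔT / R_total = 93 / 0.1739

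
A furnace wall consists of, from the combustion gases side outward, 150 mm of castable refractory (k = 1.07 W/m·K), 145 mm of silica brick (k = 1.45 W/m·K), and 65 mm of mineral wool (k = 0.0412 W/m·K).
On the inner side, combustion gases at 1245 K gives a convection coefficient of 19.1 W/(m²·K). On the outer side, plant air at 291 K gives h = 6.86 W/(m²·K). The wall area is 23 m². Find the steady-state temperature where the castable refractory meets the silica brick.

Using the resistance-network approach (series):
R_inner film = 1/(h_i·A) = 1/(19.1×23) = 0.002276 K/W
R_castable refractory = L/(kA) = 0.15/(1.07×23) = 0.006095 K/W
R_silica brick = L/(kA) = 0.145/(1.45×23) = 0.004348 K/W
R_mineral wool = L/(kA) = 0.065/(0.0412×23) = 0.06859 K/W
R_outer film = 1/(h_o·A) = 1/(6.86×23) = 0.006338 K/W
R_total = 0.08765 K/W;  Q = ΔT/R_total = 954/0.08765 = 10880 W
T_interface = T_inner − Q·ΣR(inner→interface) = 1245 − 10900×0.008371

T ≈ 1150 K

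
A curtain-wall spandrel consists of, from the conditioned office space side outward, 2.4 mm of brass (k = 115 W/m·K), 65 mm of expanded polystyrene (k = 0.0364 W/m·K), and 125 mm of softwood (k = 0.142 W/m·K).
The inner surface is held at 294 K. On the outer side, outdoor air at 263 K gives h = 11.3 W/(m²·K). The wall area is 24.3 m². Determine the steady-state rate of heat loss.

Using the resistance-network approach (series):
R_brass = L/(kA) = 0.0024/(115×24.3) = 8.588×10^-7 K/W
R_expanded polystyrene = L/(kA) = 0.065/(0.0364×24.3) = 0.07349 K/W
R_softwood = L/(kA) = 0.125/(0.142×24.3) = 0.03623 K/W
R_outer film = 1/(h_o·A) = 1/(11.3×24.3) = 0.003642 K/W
R_total = 0.1134 K/W
Q = ΔT / R_total = 31 / 0.1134

Q ≈ 273 W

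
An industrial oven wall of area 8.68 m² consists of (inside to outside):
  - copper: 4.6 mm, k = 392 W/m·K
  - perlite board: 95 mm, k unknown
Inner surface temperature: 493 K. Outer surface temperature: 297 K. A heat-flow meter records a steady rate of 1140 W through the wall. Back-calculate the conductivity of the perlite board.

k ≈ 0.0637 W/(m·K)

Treating each layer as a thermal resistance in series:
R_copper = L/(kA) = 0.0046/(392×8.68) = 1.352×10^-6 K/W
Sum of known resistances R_other = 1.352×10^-6 K/W
Total R = ΔT/Q = 196/1140 = 0.1719 K/W
R_perlite board = R_total − R_other = 0.1719 K/W
k = L/(R·A) = 0.095/(0.1719×8.68)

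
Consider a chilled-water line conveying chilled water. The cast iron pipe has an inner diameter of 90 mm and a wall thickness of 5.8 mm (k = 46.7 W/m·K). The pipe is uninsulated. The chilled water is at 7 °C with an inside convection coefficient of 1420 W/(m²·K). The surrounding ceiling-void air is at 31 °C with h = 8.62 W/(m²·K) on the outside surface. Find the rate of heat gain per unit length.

q′ ≈ 65.5 W/m

Treating each annulus and film as a series resistance:
R_inner film = 1/(h_i·2πr₁L) = 1/(1420×2π×0.045×1) = 0.002491 K/W
R_cast iron pipe wall = ln(50.8/45)/(2π×46.7×1) = 4.132×10^-4 K/W
R_outer film = 1/(h_o·2πr_oL) = 1/(8.62×2π×0.0508×1) = 0.3635 K/W
R_total = 0.3664 K/W
Q = ΔT/R_total = 24/0.3664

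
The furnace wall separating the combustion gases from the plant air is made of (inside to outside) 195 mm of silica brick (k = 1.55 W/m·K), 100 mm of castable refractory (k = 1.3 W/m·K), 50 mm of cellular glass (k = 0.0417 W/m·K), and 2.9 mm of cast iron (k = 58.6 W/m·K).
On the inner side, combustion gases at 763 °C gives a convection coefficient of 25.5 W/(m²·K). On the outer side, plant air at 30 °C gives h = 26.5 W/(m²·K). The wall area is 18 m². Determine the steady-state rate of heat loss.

Thermal resistances in series:
R_inner film = 1/(h_i·A) = 1/(25.5×18) = 0.002179 K/W
R_silica brick = L/(kA) = 0.195/(1.55×18) = 0.006989 K/W
R_castable refractory = L/(kA) = 0.1/(1.3×18) = 0.004274 K/W
R_cellular glass = L/(kA) = 0.05/(0.0417×18) = 0.06661 K/W
R_cast iron = L/(kA) = 0.0029/(58.6×18) = 2.749×10^-6 K/W
R_outer film = 1/(h_o·A) = 1/(26.5×18) = 0.002096 K/W
R_total = 0.08215 K/W
Q = ΔT / R_total = 733 / 0.08215

Q ≈ 8920 W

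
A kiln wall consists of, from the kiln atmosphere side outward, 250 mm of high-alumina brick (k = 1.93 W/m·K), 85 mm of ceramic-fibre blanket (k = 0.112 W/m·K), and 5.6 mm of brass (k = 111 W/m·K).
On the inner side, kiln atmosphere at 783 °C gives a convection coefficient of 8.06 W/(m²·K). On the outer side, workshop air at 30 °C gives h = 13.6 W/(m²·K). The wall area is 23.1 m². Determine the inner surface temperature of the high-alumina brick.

Treating each layer as a thermal resistance in series:
R_inner film = 1/(h_i·A) = 1/(8.06×23.1) = 0.005371 K/W
R_high-alumina brick = L/(kA) = 0.25/(1.93×23.1) = 0.005608 K/W
R_ceramic-fibre blanket = L/(kA) = 0.085/(0.112×23.1) = 0.03285 K/W
R_brass = L/(kA) = 0.0056/(111×23.1) = 2.184×10^-6 K/W
R_outer film = 1/(h_o·A) = 1/(13.6×23.1) = 0.003183 K/W
R_total = 0.04702 K/W;  Q = ΔT/R_total = 753/0.04702 = 16020 W
T_interface = T_inner − Q·ΣR(inner→interface) = 783 − 16000×0.005371

T ≈ 697 °C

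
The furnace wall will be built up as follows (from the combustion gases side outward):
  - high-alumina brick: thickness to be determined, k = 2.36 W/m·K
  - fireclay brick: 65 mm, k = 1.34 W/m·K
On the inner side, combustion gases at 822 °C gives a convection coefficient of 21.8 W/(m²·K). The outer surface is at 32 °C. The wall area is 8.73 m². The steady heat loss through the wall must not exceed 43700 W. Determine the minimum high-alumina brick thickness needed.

L ≈ 150 mm

Using the resistance-network approach (series):
R_inner film = 1/(h_i·A) = 1/(21.8×8.73) = 0.005254 K/W
R_fireclay brick = L/(kA) = 0.065/(1.34×8.73) = 0.005556 K/W
Sum of the known resistances R_other = 0.01081 K/W
Required total resistance R_tot = ΔT/Q_allow = 790/43700 = 0.01808 K/W
R_high-alumina brick = R_tot − R_other = 0.007267 K/W
L = R·k·A = 0.007267×2.36×8.73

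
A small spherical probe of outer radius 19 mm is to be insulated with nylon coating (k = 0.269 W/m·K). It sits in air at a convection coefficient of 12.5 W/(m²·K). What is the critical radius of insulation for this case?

For a sphere r_cr = 2k/h = 2×0.269/12.5
r_cr = 43 mm; since the bare radius (19 mm) is below r_cr, adding a thin layer of insulation will *increase* heat loss.

r_cr ≈ 43 mm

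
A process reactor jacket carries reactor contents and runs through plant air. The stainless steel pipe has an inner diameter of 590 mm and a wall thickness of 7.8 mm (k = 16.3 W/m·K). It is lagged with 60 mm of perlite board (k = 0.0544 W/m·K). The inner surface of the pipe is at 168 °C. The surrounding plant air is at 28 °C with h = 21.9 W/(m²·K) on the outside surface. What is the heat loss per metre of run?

q′ ≈ 255 W/m

Treating each annulus and film as a series resistance:
R_stainless steel pipe wall = ln(302.8/295)/(2π×16.3×1) = 2.548×10^-4 K/W
R_perlite board = ln(362.8/302.8)/(2π×0.0544×1) = 0.5289 K/W
R_outer film = 1/(h_o·2πr_oL) = 1/(21.9×2π×0.3628×1) = 0.02003 K/W
R_total = 0.5492 K/W
Q = ΔT/R_total = 140/0.5492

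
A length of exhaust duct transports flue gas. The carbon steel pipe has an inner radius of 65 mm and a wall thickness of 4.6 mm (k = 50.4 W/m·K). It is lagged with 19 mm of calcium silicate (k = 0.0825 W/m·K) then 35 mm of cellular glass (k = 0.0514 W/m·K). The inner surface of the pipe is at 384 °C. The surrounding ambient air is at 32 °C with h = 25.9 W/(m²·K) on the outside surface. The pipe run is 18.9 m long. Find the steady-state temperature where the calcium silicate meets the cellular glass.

For a radial system each layer contributes R = ln(r_out/r_in)/(2πkL); films add R = 1/(hA).
R_carbon steel pipe wall = ln(69.6/65)/(2π×50.4×18.9) = 1.142×10^-5 K/W
R_calcium silicate = ln(88.6/69.6)/(2π×0.0825×18.9) = 0.02464 K/W
R_cellular glass = ln(123.6/88.6)/(2π×0.0514×18.9) = 0.05454 K/W
R_outer film = 1/(h_o·2πr_oL) = 1/(25.9×2π×0.1236×18.9) = 0.002631 K/W
R_total = 0.08182 K/W
Q = ΔT/R_total = 352/0.08182
Q = 4300 W
T_interface = T_inner − Q·ΣR(inner→interface) = 384 − 4300×0.02465

T ≈ 278 °C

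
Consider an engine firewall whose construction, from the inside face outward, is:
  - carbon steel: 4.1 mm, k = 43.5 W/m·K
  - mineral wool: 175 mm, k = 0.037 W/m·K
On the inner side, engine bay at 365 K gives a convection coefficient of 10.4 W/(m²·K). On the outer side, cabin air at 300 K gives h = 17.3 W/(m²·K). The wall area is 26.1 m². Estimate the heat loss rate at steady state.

Model the wall as resistances in series:
R_inner film = 1/(h_i·A) = 1/(10.4×26.1) = 0.003684 K/W
R_carbon steel = L/(kA) = 0.0041/(43.5×26.1) = 3.611×10^-6 K/W
R_mineral wool = L/(kA) = 0.175/(0.037×26.1) = 0.1812 K/W
R_outer film = 1/(h_o·A) = 1/(17.3×26.1) = 0.002215 K/W
R_total = 0.1871 K/W
Q = ΔT / R_total = 65 / 0.1871

Q ≈ 347 W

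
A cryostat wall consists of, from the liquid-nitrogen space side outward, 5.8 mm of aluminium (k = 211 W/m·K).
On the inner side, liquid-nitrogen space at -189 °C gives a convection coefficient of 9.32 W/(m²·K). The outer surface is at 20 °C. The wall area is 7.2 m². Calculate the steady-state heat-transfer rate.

Using the resistance-network approach (series):
R_inner film = 1/(h_i·A) = 1/(9.32×7.2) = 0.0149 K/W
R_aluminium = L/(kA) = 0.0058/(211×7.2) = 3.818×10^-6 K/W
R_total = 0.01491 K/W
Q = ΔT / R_total = 209 / 0.01491

Q ≈ 14000 W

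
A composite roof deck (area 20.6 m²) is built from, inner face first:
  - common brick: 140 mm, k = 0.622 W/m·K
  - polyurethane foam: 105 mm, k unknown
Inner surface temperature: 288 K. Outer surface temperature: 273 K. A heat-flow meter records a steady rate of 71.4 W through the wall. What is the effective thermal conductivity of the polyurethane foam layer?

k ≈ 0.0256 W/(m·K)

Using the resistance-network approach (series):
R_common brick = L/(kA) = 0.14/(0.622×20.6) = 0.01093 K/W
Sum of known resistances R_other = 0.01093 K/W
Total R = ΔT/Q = 15/71.4 = 0.2101 K/W
R_polyurethane foam = R_total − R_other = 0.1992 K/W
k = L/(R·A) = 0.105/(0.1992×20.6)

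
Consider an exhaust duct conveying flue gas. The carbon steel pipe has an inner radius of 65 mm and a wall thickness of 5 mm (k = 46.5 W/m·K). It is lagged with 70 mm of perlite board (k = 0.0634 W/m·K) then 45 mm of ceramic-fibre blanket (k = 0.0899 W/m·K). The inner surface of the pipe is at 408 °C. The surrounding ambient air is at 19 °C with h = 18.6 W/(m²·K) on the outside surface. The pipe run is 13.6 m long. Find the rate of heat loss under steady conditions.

Radial resistances (cylindrical: R_cond = ln(r_o/r_i)/(2πkL), R_conv = 1/(h·2πrL)):
R_carbon steel pipe wall = ln(70/65)/(2π×46.5×13.6) = 1.865×10^-5 K/W
R_perlite board = ln(140/70)/(2π×0.0634×13.6) = 0.1279 K/W
R_ceramic-fibre blanket = ln(185/140)/(2π×0.0899×13.6) = 0.03628 K/W
R_outer film = 1/(h_o·2πr_oL) = 1/(18.6×2π×0.185×13.6) = 0.003401 K/W
R_total = 0.1676 K/W
Q = ΔT/R_total = 389/0.1676

Q ≈ 2320 W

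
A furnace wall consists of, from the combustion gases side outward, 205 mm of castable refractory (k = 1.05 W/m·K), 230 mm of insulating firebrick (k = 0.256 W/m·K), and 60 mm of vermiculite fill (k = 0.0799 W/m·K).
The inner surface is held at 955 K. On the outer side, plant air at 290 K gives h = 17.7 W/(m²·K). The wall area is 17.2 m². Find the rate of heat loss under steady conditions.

Thermal resistances in series:
R_castable refractory = L/(kA) = 0.205/(1.05×17.2) = 0.01135 K/W
R_insulating firebrick = L/(kA) = 0.23/(0.256×17.2) = 0.05223 K/W
R_vermiculite fill = L/(kA) = 0.06/(0.0799×17.2) = 0.04366 K/W
R_outer film = 1/(h_o·A) = 1/(17.7×17.2) = 0.003285 K/W
R_total = 0.1105 K/W
Q = ΔT / R_total = 665 / 0.1105

Q ≈ 6020 W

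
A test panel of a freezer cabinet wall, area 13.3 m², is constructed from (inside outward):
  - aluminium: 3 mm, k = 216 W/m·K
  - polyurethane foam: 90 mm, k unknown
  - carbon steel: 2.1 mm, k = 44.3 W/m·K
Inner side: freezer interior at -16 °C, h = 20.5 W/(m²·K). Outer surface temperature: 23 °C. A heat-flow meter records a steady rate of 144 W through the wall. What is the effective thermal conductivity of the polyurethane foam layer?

Model the wall as resistances in series:
R_inner film = 1/(h_i·A) = 1/(20.5×13.3) = 0.003668 K/W
R_aluminium = L/(kA) = 0.003/(216×13.3) = 1.044×10^-6 K/W
R_carbon steel = L/(kA) = 0.0021/(44.3×13.3) = 3.564×10^-6 K/W
Sum of known resistances R_other = 0.003672 K/W
Total R = ΔT/Q = 39/144 = 0.2708 K/W
R_polyurethane foam = R_total − R_other = 0.2672 K/W
k = L/(R·A) = 0.09/(0.2672×13.3)

k ≈ 0.0253 W/(m·K)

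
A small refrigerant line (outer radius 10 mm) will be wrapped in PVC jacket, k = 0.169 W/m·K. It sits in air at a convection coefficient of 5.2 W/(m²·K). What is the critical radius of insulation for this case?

r_cr ≈ 32.5 mm

For a cylinder r_cr = k/h = 0.169/5.2
r_cr = 32.5 mm; since the bare radius (10 mm) is below r_cr, adding a thin layer of insulation will *increase* heat loss.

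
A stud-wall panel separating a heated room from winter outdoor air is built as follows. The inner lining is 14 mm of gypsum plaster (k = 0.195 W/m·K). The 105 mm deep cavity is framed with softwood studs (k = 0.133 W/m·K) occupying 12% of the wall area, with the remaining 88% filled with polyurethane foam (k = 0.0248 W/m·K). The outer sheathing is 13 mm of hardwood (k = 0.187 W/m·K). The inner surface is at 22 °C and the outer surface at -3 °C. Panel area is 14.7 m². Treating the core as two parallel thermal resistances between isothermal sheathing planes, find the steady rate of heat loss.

Q ≈ 126 W

Sheathing layers in series; stud and cavity paths in parallel between them.
R_inner = 0.014/(0.195×14.7) = 0.004884 K/W
R_stud  = 0.105/(0.133×0.12×14.7) = 0.4475 K/W
R_cav   = 0.105/(0.0248×0.88×14.7) = 0.3273 K/W
1/R_core = 1/R_stud + 1/R_cav → R_core = 0.189 K/W
R_outer = 0.013/(0.187×14.7) = 0.004729 K/W
R_total = 0.1987 K/W
Q = ΔT/R_total = 25/0.1987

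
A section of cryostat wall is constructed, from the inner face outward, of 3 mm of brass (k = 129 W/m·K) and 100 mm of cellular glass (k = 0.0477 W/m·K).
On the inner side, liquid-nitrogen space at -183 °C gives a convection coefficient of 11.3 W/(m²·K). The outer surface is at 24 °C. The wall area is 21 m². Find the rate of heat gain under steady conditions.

Q ≈ 1990 W

Series thermal resistances:
R_inner film = 1/(h_i·A) = 1/(11.3×21) = 0.004214 K/W
R_brass = L/(kA) = 0.003/(129×21) = 1.107×10^-6 K/W
R_cellular glass = L/(kA) = 0.1/(0.0477×21) = 0.09983 K/W
R_total = 0.104 K/W
Q = ΔT / R_total = 207 / 0.104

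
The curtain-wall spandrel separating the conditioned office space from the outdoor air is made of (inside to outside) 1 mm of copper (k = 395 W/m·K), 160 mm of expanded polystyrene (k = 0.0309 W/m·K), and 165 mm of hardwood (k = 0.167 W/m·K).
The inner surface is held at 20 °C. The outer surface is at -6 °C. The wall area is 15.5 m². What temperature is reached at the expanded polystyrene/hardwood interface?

Series thermal resistances:
R_copper = L/(kA) = 0.001/(395×15.5) = 1.633×10^-7 K/W
R_expanded polystyrene = L/(kA) = 0.16/(0.0309×15.5) = 0.3341 K/W
R_hardwood = L/(kA) = 0.165/(0.167×15.5) = 0.06374 K/W
R_total = 0.3978 K/W;  Q = ΔT/R_total = 26/0.3978 = 65.36 W
T_interface = T_inner − Q·ΣR(inner→interface) = 20 − 65.4×0.3341

T ≈ -1.83 °C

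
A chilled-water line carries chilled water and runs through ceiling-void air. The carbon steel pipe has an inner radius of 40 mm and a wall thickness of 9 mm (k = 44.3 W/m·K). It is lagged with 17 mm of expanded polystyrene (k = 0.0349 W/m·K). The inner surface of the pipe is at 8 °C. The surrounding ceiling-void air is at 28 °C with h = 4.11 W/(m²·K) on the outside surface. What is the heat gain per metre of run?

Cylindrical conduction, so R = ln(r₂/r₁)/(2πkL) per layer, in series:
R_carbon steel pipe wall = ln(49/40)/(2π×44.3×1) = 7.291×10^-4 K/W
R_expanded polystyrene = ln(66/49)/(2π×0.0349×1) = 1.358 K/W
R_outer film = 1/(h_o·2πr_oL) = 1/(4.11×2π×0.066×1) = 0.5867 K/W
R_total = 1.946 K/W
Q = ΔT/R_total = 20/1.946

q′ ≈ 10.3 W/m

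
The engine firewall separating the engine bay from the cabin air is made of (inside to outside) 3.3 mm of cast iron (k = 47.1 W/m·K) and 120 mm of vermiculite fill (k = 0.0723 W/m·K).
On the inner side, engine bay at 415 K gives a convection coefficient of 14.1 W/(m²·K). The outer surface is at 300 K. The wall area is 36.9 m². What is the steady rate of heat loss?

Q ≈ 2450 W

Treating each layer as a thermal resistance in series:
R_inner film = 1/(h_i·A) = 1/(14.1×36.9) = 0.001922 K/W
R_cast iron = L/(kA) = 0.0033/(47.1×36.9) = 1.899×10^-6 K/W
R_vermiculite fill = L/(kA) = 0.12/(0.0723×36.9) = 0.04498 K/W
R_total = 0.0469 K/W
Q = ΔT / R_total = 115 / 0.0469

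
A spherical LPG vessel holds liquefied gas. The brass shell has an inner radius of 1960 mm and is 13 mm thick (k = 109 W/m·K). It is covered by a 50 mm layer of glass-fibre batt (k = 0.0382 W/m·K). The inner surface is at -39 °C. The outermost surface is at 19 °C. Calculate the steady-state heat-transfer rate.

Q ≈ 2220 W

Spherical conduction: R = (1/r_in − 1/r_out)/(4πk) per layer; series-sum.
R_brass shell = (1/1.96 − 1/1.973)/(4π×109) = 2.454×10^-6 K/W
R_glass-fibre batt = (1/1.973 − 1/2.023)/(4π×0.0382) = 0.0261 K/W
R_total = 0.0261 K/W
Q = ΔT/R_total = 58/0.0261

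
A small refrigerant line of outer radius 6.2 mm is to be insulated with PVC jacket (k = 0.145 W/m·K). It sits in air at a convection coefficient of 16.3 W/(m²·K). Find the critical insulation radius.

r_cr ≈ 8.9 mm

For a cylinder r_cr = k/h = 0.145/16.3
r_cr = 8.9 mm; since the bare radius (6.2 mm) is below r_cr, adding a thin layer of insulation will *increase* heat loss.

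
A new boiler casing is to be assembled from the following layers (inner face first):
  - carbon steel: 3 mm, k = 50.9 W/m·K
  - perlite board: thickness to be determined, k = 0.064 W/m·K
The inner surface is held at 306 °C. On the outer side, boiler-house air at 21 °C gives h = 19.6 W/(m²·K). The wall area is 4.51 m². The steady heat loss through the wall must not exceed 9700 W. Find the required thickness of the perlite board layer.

Treating each layer as a thermal resistance in series:
R_carbon steel = L/(kA) = 0.003/(50.9×4.51) = 1.307×10^-5 K/W
R_outer film = 1/(h_o·A) = 1/(19.6×4.51) = 0.01131 K/W
Sum of the known resistances R_other = 0.01133 K/W
Required total resistance R_tot = ΔT/Q_allow = 285/9700 = 0.02938 K/W
R_perlite board = R_tot − R_other = 0.01806 K/W
L = R·k·A = 0.01806×0.064×4.51

L ≈ 5.21 mm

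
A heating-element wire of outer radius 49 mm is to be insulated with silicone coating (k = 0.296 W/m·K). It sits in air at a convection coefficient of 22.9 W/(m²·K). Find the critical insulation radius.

For a cylinder r_cr = k/h = 0.296/22.9
r_cr = 12.9 mm; since the bare radius (49 mm) is above r_cr, any added insulation will reduce heat loss.

r_cr ≈ 12.9 mm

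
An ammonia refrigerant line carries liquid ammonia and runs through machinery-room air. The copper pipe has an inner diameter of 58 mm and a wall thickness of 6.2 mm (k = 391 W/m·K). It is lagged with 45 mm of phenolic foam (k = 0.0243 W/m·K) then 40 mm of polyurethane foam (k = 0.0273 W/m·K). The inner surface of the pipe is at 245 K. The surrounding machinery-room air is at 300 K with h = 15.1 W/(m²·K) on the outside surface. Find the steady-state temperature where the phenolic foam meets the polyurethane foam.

T ≈ 283 K

For a radial system each layer contributes R = ln(r_out/r_in)/(2πkL); films add R = 1/(hA).
R_copper pipe wall = ln(35.2/29)/(2π×391×1) = 7.887×10^-5 K/W
R_phenolic foam = ln(80.2/35.2)/(2π×0.0243×1) = 5.393 K/W
R_polyurethane foam = ln(120.2/80.2)/(2π×0.0273×1) = 2.359 K/W
R_outer film = 1/(h_o·2πr_oL) = 1/(15.1×2π×0.1202×1) = 0.08769 K/W
R_total = 7.84 K/W
Q = ΔT/R_total = 55/7.84
Q = 7.02 W/m
T_interface = T_inner + Q·ΣR(inner→interface) = 245 + 7.02×5.394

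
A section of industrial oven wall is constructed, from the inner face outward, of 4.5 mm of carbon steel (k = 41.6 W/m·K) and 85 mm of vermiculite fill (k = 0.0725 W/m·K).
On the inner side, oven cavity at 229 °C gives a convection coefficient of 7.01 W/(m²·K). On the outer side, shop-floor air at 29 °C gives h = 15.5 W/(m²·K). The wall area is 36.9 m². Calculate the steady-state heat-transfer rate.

Q ≈ 5350 W

Treating each layer as a thermal resistance in series:
R_inner film = 1/(h_i·A) = 1/(7.01×36.9) = 0.003866 K/W
R_carbon steel = L/(kA) = 0.0045/(41.6×36.9) = 2.932×10^-6 K/W
R_vermiculite fill = L/(kA) = 0.085/(0.0725×36.9) = 0.03177 K/W
R_outer film = 1/(h_o·A) = 1/(15.5×36.9) = 0.001748 K/W
R_total = 0.03739 K/W
Q = ΔT / R_total = 200 / 0.03739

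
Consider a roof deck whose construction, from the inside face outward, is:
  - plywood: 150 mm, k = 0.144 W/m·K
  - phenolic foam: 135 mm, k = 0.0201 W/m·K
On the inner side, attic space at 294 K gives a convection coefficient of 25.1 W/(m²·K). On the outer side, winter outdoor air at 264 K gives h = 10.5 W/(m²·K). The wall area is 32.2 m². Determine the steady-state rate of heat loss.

Q ≈ 122 W

Thermal resistances in series:
R_inner film = 1/(h_i·A) = 1/(25.1×32.2) = 0.001237 K/W
R_plywood = L/(kA) = 0.15/(0.144×32.2) = 0.03235 K/W
R_phenolic foam = L/(kA) = 0.135/(0.0201×32.2) = 0.2086 K/W
R_outer film = 1/(h_o·A) = 1/(10.5×32.2) = 0.002958 K/W
R_total = 0.2451 K/W
Q = ΔT / R_total = 30 / 0.2451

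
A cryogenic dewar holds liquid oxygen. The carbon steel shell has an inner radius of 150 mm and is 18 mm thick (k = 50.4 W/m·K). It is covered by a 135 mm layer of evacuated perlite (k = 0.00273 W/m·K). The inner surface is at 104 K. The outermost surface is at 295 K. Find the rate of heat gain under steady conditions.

Q ≈ 2.47 W

Each spherical layer contributes R = (1/r_i − 1/r_o)/(4πk):
R_carbon steel shell = (1/0.15 − 1/0.168)/(4π×50.4) = 0.001128 K/W
R_evacuated perlite = (1/0.168 − 1/0.303)/(4π×0.00273) = 77.31 K/W
R_total = 77.31 K/W
Q = ΔT/R_total = 191/77.31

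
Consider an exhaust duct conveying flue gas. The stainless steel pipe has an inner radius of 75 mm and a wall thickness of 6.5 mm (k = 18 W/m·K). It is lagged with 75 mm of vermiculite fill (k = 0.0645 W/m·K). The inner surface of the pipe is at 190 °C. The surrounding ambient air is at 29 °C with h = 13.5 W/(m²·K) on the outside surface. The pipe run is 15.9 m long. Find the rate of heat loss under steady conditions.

Q ≈ 1520 W

For a radial system each layer contributes R = ln(r_out/r_in)/(2πkL); films add R = 1/(hA).
R_stainless steel pipe wall = ln(81.5/75)/(2π×18×15.9) = 4.622×10^-5 K/W
R_vermiculite fill = ln(156.5/81.5)/(2π×0.0645×15.9) = 0.1013 K/W
R_outer film = 1/(h_o·2πr_oL) = 1/(13.5×2π×0.1565×15.9) = 0.004738 K/W
R_total = 0.106 K/W
Q = ΔT/R_total = 161/0.106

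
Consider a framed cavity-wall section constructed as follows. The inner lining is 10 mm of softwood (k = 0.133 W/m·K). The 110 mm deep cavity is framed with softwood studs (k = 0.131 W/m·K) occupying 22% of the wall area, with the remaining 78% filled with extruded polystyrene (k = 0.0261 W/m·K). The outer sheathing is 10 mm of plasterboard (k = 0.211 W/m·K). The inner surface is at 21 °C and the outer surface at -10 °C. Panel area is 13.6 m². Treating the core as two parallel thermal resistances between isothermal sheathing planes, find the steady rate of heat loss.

Q ≈ 179 W

Sheathing layers in series; stud and cavity paths in parallel between them.
R_inner = 0.01/(0.133×13.6) = 0.005529 K/W
R_stud  = 0.11/(0.131×0.22×13.6) = 0.2806 K/W
R_cav   = 0.11/(0.0261×0.78×13.6) = 0.3973 K/W
1/R_core = 1/R_stud + 1/R_cav → R_core = 0.1645 K/W
R_outer = 0.01/(0.211×13.6) = 0.003485 K/W
R_total = 0.1735 K/W
Q = ΔT/R_total = 31/0.1735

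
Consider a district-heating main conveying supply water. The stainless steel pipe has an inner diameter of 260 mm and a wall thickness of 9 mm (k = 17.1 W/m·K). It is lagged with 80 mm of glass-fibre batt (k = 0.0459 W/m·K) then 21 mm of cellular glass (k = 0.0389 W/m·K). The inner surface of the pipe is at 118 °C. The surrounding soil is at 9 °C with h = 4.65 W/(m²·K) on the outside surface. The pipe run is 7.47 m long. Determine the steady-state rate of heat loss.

Q ≈ 389 W

Treating each annulus and film as a series resistance:
R_stainless steel pipe wall = ln(139/130)/(2π×17.1×7.47) = 8.34×10^-5 K/W
R_glass-fibre batt = ln(219/139)/(2π×0.0459×7.47) = 0.211 K/W
R_cellular glass = ln(240/219)/(2π×0.0389×7.47) = 0.05015 K/W
R_outer film = 1/(h_o·2πr_oL) = 1/(4.65×2π×0.24×7.47) = 0.01909 K/W
R_total = 0.2803 K/W
Q = ΔT/R_total = 109/0.2803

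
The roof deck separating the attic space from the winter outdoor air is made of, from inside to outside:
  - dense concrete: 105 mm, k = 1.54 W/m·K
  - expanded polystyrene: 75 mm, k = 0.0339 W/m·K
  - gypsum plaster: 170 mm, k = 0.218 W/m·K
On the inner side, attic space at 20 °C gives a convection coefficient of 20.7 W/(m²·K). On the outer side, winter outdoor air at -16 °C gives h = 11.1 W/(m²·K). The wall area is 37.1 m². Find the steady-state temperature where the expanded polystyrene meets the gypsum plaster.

T ≈ -6.21 °C

Series thermal resistances:
R_inner film = 1/(h_i·A) = 1/(20.7×37.1) = 0.001302 K/W
R_dense concrete = L/(kA) = 0.105/(1.54×37.1) = 0.001838 K/W
R_expanded polystyrene = L/(kA) = 0.075/(0.0339×37.1) = 0.05963 K/W
R_gypsum plaster = L/(kA) = 0.17/(0.218×37.1) = 0.02102 K/W
R_outer film = 1/(h_o·A) = 1/(11.1×37.1) = 0.002428 K/W
R_total = 0.08622 K/W;  Q = ΔT/R_total = 36/0.08622 = 417.5 W
T_interface = T_inner − Q·ΣR(inner→interface) = 20 − 418×0.06277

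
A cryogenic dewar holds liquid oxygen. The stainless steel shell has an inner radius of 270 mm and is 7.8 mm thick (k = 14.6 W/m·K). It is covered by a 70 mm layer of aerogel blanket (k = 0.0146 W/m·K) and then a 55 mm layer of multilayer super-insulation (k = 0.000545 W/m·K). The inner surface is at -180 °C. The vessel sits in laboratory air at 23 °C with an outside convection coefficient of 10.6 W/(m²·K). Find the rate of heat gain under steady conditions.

For a spherical shell R = (1/r₁ − 1/r₂)/(4πk); film R = 1/(h·4πr²). In series:
R_stainless steel shell = (1/0.27 − 1/0.2778)/(4π×14.6) = 5.668×10^-4 K/W
R_aerogel blanket = (1/0.2778 − 1/0.3478)/(4π×0.0146) = 3.949 K/W
R_multilayer super-insulation = (1/0.3478 − 1/0.4028)/(4π×0.000545) = 57.32 K/W
R_outer film = 1/(h·4πr_o²) = 1/(10.6×4π×0.4028²) = 0.04627 K/W
R_total = 61.32 K/W
Q = ΔT/R_total = 203/61.32

Q ≈ 3.31 W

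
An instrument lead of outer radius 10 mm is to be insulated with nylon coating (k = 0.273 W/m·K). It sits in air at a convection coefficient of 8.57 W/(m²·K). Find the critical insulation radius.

r_cr ≈ 31.9 mm

For a cylinder r_cr = k/h = 0.273/8.57
r_cr = 31.9 mm; since the bare radius (10 mm) is below r_cr, adding a thin layer of insulation will *increase* heat loss.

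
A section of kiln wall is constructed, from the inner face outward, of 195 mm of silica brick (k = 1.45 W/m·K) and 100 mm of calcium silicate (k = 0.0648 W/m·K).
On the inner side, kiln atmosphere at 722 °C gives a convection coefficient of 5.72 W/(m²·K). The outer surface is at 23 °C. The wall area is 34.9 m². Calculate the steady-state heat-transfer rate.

Q ≈ 13200 W

Thermal resistances in series:
R_inner film = 1/(h_i·A) = 1/(5.72×34.9) = 0.005009 K/W
R_silica brick = L/(kA) = 0.195/(1.45×34.9) = 0.003853 K/W
R_calcium silicate = L/(kA) = 0.1/(0.0648×34.9) = 0.04422 K/W
R_total = 0.05308 K/W
Q = ΔT / R_total = 699 / 0.05308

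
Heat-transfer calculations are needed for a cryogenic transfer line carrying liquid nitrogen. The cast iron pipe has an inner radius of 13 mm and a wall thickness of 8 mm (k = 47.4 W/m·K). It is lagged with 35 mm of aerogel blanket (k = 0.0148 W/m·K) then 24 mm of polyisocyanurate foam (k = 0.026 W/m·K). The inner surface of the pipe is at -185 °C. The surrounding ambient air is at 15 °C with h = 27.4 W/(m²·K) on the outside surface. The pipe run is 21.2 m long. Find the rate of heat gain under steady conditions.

Q ≈ 331 W

Radial resistances (cylindrical: R_cond = ln(r_o/r_i)/(2πkL), R_conv = 1/(h·2πrL)):
R_cast iron pipe wall = ln(21/13)/(2π×47.4×21.2) = 7.596×10^-5 K/W
R_aerogel blanket = ln(56/21)/(2π×0.0148×21.2) = 0.4975 K/W
R_polyisocyanurate foam = ln(80/56)/(2π×0.026×21.2) = 0.103 K/W
R_outer film = 1/(h_o·2πr_oL) = 1/(27.4×2π×0.08×21.2) = 0.003425 K/W
R_total = 0.604 K/W
Q = ΔT/R_total = 200/0.604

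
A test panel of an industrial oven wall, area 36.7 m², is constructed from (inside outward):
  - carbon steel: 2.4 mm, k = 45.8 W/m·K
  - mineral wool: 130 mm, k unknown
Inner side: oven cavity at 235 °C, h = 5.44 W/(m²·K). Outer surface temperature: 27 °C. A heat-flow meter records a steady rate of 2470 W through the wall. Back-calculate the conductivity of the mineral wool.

Model the wall as resistances in series:
R_inner film = 1/(h_i·A) = 1/(5.44×36.7) = 0.005009 K/W
R_carbon steel = L/(kA) = 0.0024/(45.8×36.7) = 1.428×10^-6 K/W
Sum of known resistances R_other = 0.00501 K/W
Total R = ΔT/Q = 208/2470 = 0.08421 K/W
R_mineral wool = R_total − R_other = 0.0792 K/W
k = L/(R·A) = 0.13/(0.0792×36.7)

k ≈ 0.0447 W/(m·K)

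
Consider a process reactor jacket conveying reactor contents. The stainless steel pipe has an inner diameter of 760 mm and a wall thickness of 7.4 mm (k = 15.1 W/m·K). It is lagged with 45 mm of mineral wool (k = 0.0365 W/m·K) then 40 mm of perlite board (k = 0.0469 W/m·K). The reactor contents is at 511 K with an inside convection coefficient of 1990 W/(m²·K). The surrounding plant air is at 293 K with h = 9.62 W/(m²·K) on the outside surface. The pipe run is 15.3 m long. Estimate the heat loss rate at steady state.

For a radial system each layer contributes R = ln(r_out/r_in)/(2πkL); films add R = 1/(hA).
R_inner film = 1/(h_i·2πr₁L) = 1/(1990×2π×0.38×15.3) = 1.376×10^-5 K/W
R_stainless steel pipe wall = ln(387.4/380)/(2π×15.1×15.3) = 1.329×10^-5 K/W
R_mineral wool = ln(432.4/387.4)/(2π×0.0365×15.3) = 0.03132 K/W
R_perlite board = ln(472.4/432.4)/(2π×0.0469×15.3) = 0.01962 K/W
R_outer film = 1/(h_o·2πr_oL) = 1/(9.62×2π×0.4724×15.3) = 0.002289 K/W
R_total = 0.05326 K/W
Q = ΔT/R_total = 218/0.05326

Q ≈ 4090 W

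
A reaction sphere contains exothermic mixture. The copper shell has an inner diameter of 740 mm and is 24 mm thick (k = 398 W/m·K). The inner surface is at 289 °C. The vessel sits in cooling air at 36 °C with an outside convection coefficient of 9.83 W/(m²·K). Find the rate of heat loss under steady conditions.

Q ≈ 4850 W

For a spherical shell R = (1/r₁ − 1/r₂)/(4πk); film R = 1/(h·4πr²). In series:
R_copper shell = (1/0.37 − 1/0.394)/(4π×398) = 3.292×10^-5 K/W
R_outer film = 1/(h·4πr_o²) = 1/(9.83×4π×0.394²) = 0.05215 K/W
R_total = 0.05218 K/W
Q = ΔT/R_total = 253/0.05218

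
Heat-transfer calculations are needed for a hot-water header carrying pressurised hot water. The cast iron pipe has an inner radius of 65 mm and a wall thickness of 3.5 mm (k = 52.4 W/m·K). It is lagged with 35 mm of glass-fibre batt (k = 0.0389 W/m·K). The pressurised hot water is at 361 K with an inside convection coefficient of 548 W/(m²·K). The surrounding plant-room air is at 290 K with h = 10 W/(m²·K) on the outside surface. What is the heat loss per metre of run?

q′ ≈ 38.4 W/m

For a radial system each layer contributes R = ln(r_out/r_in)/(2πkL); films add R = 1/(hA).
R_inner film = 1/(h_i·2πr₁L) = 1/(548×2π×0.065×1) = 0.004468 K/W
R_cast iron pipe wall = ln(68.5/65)/(2π×52.4×1) = 1.593×10^-4 K/W
R_glass-fibre batt = ln(103.5/68.5)/(2π×0.0389×1) = 1.689 K/W
R_outer film = 1/(h_o·2πr_oL) = 1/(10×2π×0.1035×1) = 0.1538 K/W
R_total = 1.847 K/W
Q = ΔT/R_total = 71/1.847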